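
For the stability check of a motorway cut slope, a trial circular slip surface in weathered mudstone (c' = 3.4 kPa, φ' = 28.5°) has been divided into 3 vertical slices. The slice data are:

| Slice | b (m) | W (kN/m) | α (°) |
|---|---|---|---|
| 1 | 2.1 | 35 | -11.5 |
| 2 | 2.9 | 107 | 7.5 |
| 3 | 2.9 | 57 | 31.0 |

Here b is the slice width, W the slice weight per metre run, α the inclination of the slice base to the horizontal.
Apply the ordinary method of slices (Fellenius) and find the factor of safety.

FS = 3.62

Ordinary method of slices: FS = Σ[c'·Δl_i + (W_i cosα_i)·tanφ'] / Σ W_i sinα_i, with Δl_i = b_i / cosα_i.
Slice 1: Δl = 2.1/cos(-11.5°) = 2.143 m; N'_1 = 35·cos(-11.5°) = 34.3; c'Δl = 7.29; W sinα = -7.0
Slice 2: Δl = 2.9/cos7.5° = 2.925 m; N'_2 = 107·cos7.5° = 106.1; c'Δl = 9.95; W sinα = 14.0
Slice 3: Δl = 2.9/cos31.0° = 3.383 m; N'_3 = 57·cos31.0° = 48.9; c'Δl = 11.50; W sinα = 29.4
Σc'Δl = 28.7 kN/m; ΣN' = 189.2 kN/m; ΣW sinα = 36.3 kN/m
Resisting = 28.7 + 189.2·tan28.5° = 28.7 + 102.7 = 131.5 kN/m
FS = 131.5 / 36.3 = 3.618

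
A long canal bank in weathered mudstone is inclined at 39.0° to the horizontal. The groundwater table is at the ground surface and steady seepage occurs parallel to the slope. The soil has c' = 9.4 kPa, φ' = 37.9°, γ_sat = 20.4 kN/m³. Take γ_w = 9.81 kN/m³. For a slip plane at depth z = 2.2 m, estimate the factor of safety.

FS = 0.93

With seepage parallel to the slope and the water table at the surface, the effective normal stress on the slip plane uses the buoyant unit weight γ' = γ_sat − γ_w while the driving shear stress uses γ_sat:
FS = [c' + γ' z cos²β tanφ'] / [γ_sat z sinβ cosβ]
γ' = 20.4 − 9.81 = 10.59 kN/m³
Numerator = 9.4 + 10.59·2.2·cos²39.0°·tan37.9° = 9.4 + 10.59·2.2·0.6040·0.7785 = 20.354 kPa
Denominator = 20.4·2.2·sin39.0°·cos39.0° = 20.4·2.2·0.6293·0.7771 = 21.950 kPa
FS = 20.354 / 21.950 = 0.927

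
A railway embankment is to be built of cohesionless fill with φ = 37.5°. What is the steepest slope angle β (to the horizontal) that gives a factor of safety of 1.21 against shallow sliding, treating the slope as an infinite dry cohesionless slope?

β = 32.4°

For an infinite dry cohesionless slope FS = tanφ/tanβ, so tanβ = tanφ / FS.
tanβ = tan37.5° / 1.21 = 0.7673 / 1.21 = 0.6342
β = arctan(0.6342) = 32.38°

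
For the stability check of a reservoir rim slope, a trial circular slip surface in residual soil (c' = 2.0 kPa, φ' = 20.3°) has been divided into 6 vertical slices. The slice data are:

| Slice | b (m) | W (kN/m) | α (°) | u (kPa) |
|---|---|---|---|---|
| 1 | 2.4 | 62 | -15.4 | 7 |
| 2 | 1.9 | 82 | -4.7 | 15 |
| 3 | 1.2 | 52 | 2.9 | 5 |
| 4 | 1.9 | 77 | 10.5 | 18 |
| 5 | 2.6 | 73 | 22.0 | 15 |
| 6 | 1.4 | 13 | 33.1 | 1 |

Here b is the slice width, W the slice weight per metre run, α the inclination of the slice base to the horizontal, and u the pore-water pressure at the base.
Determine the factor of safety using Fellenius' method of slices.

Ordinary method of slices: FS = Σ[c'·Δl_i + (W_i cosα_i − u_i·Δl_i)·tanφ'] / Σ W_i sinα_i, with Δl_i = b_i / cosα_i.
Slice 1: Δl = 2.4/cos(-15.4°) = 2.489 m; N'_1 = 62·cos(-15.4°) − 7·2.489 = 42.3; c'Δl = 4.98; W sinα = -16.5
Slice 2: Δl = 1.9/cos(-4.7°) = 1.906 m; N'_2 = 82·cos(-4.7°) − 15·1.906 = 53.1; c'Δl = 3.81; W sinα = -6.7
Slice 3: Δl = 1.2/cos2.9° = 1.202 m; N'_3 = 52·cos2.9° − 5·1.202 = 45.9; c'Δl = 2.40; W sinα = 2.6
Slice 4: Δl = 1.9/cos10.5° = 1.932 m; N'_4 = 77·cos10.5° − 18·1.932 = 40.9; c'Δl = 3.86; W sinα = 14.0
Slice 5: Δl = 2.6/cos22.0° = 2.804 m; N'_5 = 73·cos22.0° − 15·2.804 = 25.6; c'Δl = 5.61; W sinα = 27.3
Slice 6: Δl = 1.4/cos33.1° = 1.671 m; N'_6 = 13·cos33.1° − 1·1.671 = 9.2; c'Δl = 3.34; W sinα = 7.1
Σc'Δl = 24.0 kN/m; ΣN' = 217.2 kN/m; ΣW sinα = 27.9 kN/m
Resisting = 24.0 + 217.2·tan20.3° = 24.0 + 80.3 = 104.3 kN/m
FS = 104.3 / 27.9 = 3.737

FS = 3.74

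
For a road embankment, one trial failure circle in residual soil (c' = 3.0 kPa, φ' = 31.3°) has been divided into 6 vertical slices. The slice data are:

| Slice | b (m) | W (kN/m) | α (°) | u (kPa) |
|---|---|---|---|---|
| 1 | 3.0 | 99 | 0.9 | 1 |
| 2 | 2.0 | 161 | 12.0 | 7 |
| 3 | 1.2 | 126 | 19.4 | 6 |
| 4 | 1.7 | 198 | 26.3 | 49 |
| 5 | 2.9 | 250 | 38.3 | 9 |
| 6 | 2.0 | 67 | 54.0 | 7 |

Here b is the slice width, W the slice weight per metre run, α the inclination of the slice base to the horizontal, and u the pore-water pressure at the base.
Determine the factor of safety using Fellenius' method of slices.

Ordinary method of slices: FS = Σ[c'·Δl_i + (W_i cosα_i − u_i·Δl_i)·tanφ'] / Σ W_i sinα_i, with Δl_i = b_i / cosα_i.
Slice 1: Δl = 3.0/cos0.9° = 3.000 m; N'_1 = 99·cos0.9° − 1·3.000 = 96.0; c'Δl = 9.00; W sinα = 1.6
Slice 2: Δl = 2.0/cos12.0° = 2.045 m; N'_2 = 161·cos12.0° − 7·2.045 = 143.2; c'Δl = 6.13; W sinα = 33.5
Slice 3: Δl = 1.2/cos19.4° = 1.272 m; N'_3 = 126·cos19.4° − 6·1.272 = 111.2; c'Δl = 3.82; W sinα = 41.9
Slice 4: Δl = 1.7/cos26.3° = 1.896 m; N'_4 = 198·cos26.3° − 49·1.896 = 84.6; c'Δl = 5.69; W sinα = 87.7
Slice 5: Δl = 2.9/cos38.3° = 3.695 m; N'_5 = 250·cos38.3° − 9·3.695 = 162.9; c'Δl = 11.09; W sinα = 154.9
Slice 6: Δl = 2.0/cos54.0° = 3.403 m; N'_6 = 67·cos54.0° − 7·3.403 = 15.6; c'Δl = 10.21; W sinα = 54.2
Σc'Δl = 45.9 kN/m; ΣN' = 613.5 kN/m; ΣW sinα = 373.8 kN/m
Resisting = 45.9 + 613.5·tan31.3° = 45.9 + 373.0 = 418.9 kN/m
FS = 418.9 / 373.8 = 1.121

FS = 1.12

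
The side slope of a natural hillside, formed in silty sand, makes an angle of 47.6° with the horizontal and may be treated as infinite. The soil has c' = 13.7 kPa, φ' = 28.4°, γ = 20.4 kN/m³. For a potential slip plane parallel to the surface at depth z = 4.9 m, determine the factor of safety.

For an infinite slope with a slip plane parallel to the surface (no pore pressure): FS = [c' + γz cos²β tanφ'] / [γz sinβ cosβ].
γz = 20.4·4.9 = 99.96 kN/m²
Numerator = 13.7 + 99.96·cos²47.6°·tan28.4° = 13.7 + 99.96·0.4547·0.5407 = 38.275 kPa
Denominator = 99.96·sin47.6°·cos47.6° = 99.96·0.7385·0.6743 = 49.774 kPa
FS = 38.275 / 49.774 = 0.769

FS = 0.77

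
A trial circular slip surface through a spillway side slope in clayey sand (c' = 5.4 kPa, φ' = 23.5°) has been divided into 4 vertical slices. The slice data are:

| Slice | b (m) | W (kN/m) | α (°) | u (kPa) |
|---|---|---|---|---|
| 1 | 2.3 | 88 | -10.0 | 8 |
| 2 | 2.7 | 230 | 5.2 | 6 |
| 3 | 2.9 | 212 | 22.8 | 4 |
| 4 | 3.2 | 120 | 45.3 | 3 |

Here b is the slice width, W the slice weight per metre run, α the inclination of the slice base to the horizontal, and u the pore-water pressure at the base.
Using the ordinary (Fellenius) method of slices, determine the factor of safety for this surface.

Ordinary method of slices: FS = Σ[c'·Δl_i + (W_i cosα_i − u_i·Δl_i)·tanφ'] / Σ W_i sinα_i, with Δl_i = b_i / cosα_i.
Slice 1: Δl = 2.3/cos(-10.0°) = 2.335 m; N'_1 = 88·cos(-10.0°) − 8·2.335 = 68.0; c'Δl = 12.61; W sinα = -15.3
Slice 2: Δl = 2.7/cos5.2° = 2.711 m; N'_2 = 230·cos5.2° − 6·2.711 = 212.8; c'Δl = 14.64; W sinα = 20.8
Slice 3: Δl = 2.9/cos22.8° = 3.146 m; N'_3 = 212·cos22.8° − 4·3.146 = 182.9; c'Δl = 16.99; W sinα = 82.2
Slice 4: Δl = 3.2/cos45.3° = 4.549 m; N'_4 = 120·cos45.3° − 3·4.549 = 70.8; c'Δl = 24.57; W sinα = 85.3
Σc'Δl = 68.8 kN/m; ΣN' = 534.4 kN/m; ΣW sinα = 173.0 kN/m
Resisting = 68.8 + 534.4·tan23.5° = 68.8 + 232.4 = 301.2 kN/m
FS = 301.2 / 173.0 = 1.741

FS = 1.74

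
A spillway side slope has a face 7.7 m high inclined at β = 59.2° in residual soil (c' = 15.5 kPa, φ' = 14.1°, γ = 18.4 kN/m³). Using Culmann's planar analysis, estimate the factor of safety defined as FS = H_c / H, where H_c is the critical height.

H_c = (4c'/γ) · sinβ cosφ' / [1 − cos(β − φ')]
    = (4·15.5/18.4) · sin59.2°·cos14.1° / [1 − cos45.1°]
    = 3.370 · 0.8331 / 0.2941 = 9.54 m
FS = H_c / H = 9.54 / 7.7 = 1.239

FS = 1.24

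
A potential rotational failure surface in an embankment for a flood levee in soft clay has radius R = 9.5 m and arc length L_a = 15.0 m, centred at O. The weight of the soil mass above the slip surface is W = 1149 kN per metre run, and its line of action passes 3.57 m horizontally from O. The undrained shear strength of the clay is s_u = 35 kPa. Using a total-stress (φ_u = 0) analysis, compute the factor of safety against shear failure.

Taking moments about the centre O, the resisting moment is provided by the undrained shear strength acting along the arc:
M_R = s_u·L_a·R = 35·15.00·9.5 = 4987.5 kN·m/m
M_D = W·d = 1149·3.57 = 4101.9 kN·m/m
FS = M_R / M_D = 4987.5 / 4101.9 = 1.216

FS = 1.22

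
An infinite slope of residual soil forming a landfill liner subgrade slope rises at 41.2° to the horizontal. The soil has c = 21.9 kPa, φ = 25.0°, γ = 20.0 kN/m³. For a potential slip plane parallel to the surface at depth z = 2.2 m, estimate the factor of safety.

For an infinite slope with a slip plane parallel to the surface (no pore pressure): FS = [c + γz cos²β tanφ] / [γz sinβ cosβ].
γz = 20.0·2.2 = 44.00 kN/m²
Numerator = 21.9 + 44.00·cos²41.2°·tan25.0° = 21.9 + 44.00·0.5661·0.4663 = 33.516 kPa
Denominator = 44.00·sin41.2°·cos41.2° = 44.00·0.6587·0.7524 = 21.807 kPa
FS = 33.516 / 21.807 = 1.537

FS = 1.54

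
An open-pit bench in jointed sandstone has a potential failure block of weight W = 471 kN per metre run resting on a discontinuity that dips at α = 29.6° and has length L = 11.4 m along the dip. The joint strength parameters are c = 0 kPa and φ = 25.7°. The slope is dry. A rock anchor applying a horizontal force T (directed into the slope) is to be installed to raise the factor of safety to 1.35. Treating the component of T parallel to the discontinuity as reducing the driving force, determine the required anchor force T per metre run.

Resolving forces along and normal to the sliding plane, with the horizontal anchor force T adding T·sinα to the effective normal force and T·cosα acting up the plane against the driving force:
FS = [cL + (W cosα + T sinα) tanφ] / [W sinα − T cosα]
Without the anchor: N' = 409.5 kN/m, driving T_d = 232.6 kN/m, resisting R = 0·11.4 + 409.5·tan25.7° = 197.1 kN/m, FS = 0.85.
Setting FS = 1.35 and solving for T:
1.35·(232.6 − T cos29.6°) = 197.1 + T sin29.6°·tan25.7°
T·(sin29.6°·tan25.7° + 1.35·cos29.6°) = 1.35·232.6 − 197.1
T·(0.4939·0.4813 + 1.35·0.8695) = 314.1 − 197.1 = 117.0
T·1.4115 = 117.0
T = 82.9 kN/m

T = 83 kN/m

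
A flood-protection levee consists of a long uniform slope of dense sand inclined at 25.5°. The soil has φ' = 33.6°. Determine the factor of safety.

For a dry cohesionless infinite slope the factor of safety is FS = tanφ' / tanβ.
FS = tan33.6° / tan25.5° = 0.6644 / 0.4770 = 1.393

FS = 1.39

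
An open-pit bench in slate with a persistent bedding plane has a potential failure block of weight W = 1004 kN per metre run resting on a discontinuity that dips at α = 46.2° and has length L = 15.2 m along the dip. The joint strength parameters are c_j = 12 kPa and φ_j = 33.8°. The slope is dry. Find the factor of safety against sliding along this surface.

Resolving the block weight along and normal to the plane and applying the Mohr–Coulomb strength on the joint:
N' = W cosα = 1004·cos46.2° = 694.9 kN/m
Driving force T = W sinα = 1004·sin46.2° = 724.6 kN/m
Resisting force R = c_j·L + N'·tanφ_j = 12·15.2 + 694.9·tan33.8° = 182.4 + 465.2 = 647.6 kN/m
FS = R / T = 647.6 / 724.6 = 0.894

FS = 0.89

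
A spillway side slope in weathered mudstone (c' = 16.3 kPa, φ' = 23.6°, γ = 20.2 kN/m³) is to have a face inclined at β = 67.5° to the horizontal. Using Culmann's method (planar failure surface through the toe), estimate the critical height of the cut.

H_c = 9.78 m

Culmann's analysis gives the critical failure plane at α_cr = (β + φ')/2 = (67.5 + 23.6)/2 = 45.5°, and the critical height
H_c = (4c'/γ) · sinβ cosφ' / [1 − cos(β − φ')]
    = (4·16.3/20.2) · sin67.5°·cos23.6° / [1 − cos(43.9°)]
    = 3.228 · 0.9239·0.9164 / [1 − 0.7206]
    = 3.228 · 0.8466 / 0.2794
    = 9.78 m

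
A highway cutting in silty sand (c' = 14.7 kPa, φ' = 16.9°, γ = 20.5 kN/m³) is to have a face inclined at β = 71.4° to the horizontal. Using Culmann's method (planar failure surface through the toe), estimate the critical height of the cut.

Culmann's analysis gives the critical failure plane at α_cr = (β + φ')/2 = (71.4 + 16.9)/2 = 44.2°, and the critical height
H_c = (4c'/γ) · sinβ cosφ' / [1 − cos(β − φ')]
    = (4·14.7/20.5) · sin71.4°·cos16.9° / [1 − cos(54.5°)]
    = 2.868 · 0.9478·0.9568 / [1 − 0.5807]
    = 2.868 · 0.9068 / 0.4193
    = 6.20 m

H_c = 6.20 m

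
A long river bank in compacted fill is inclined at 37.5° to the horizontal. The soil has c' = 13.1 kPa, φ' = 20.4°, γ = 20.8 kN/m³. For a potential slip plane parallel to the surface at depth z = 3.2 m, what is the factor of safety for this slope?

For an infinite slope with a slip plane parallel to the surface (no pore pressure): FS = [c' + γz cos²β tanφ'] / [γz sinβ cosβ].
γz = 20.8·3.2 = 66.56 kN/m²
Numerator = 13.1 + 66.56·cos²37.5°·tan20.4° = 13.1 + 66.56·0.6294·0.3719 = 28.680 kPa
Denominator = 66.56·sin37.5°·cos37.5° = 66.56·0.6088·0.7934 = 32.146 kPa
FS = 28.680 / 32.146 = 0.892

FS = 0.89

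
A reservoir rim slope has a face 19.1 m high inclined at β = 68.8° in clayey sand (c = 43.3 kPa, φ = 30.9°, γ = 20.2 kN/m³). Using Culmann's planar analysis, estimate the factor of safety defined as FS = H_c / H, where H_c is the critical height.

FS = 1.70

H_c = (4c/γ) · sinβ cosφ / [1 − cos(β − φ)]
    = (4·43.3/20.2) · sin68.8°·cos30.9° / [1 − cos37.9°]
    = 8.574 · 0.8000 / 0.2109 = 32.52 m
FS = H_c / H = 32.52 / 19.1 = 1.703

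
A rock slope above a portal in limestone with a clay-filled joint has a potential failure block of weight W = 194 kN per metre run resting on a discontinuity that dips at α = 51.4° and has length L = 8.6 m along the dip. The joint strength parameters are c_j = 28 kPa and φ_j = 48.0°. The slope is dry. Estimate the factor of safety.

Resolving the block weight along and normal to the plane and applying the Mohr–Coulomb strength on the joint:
N' = W cosα = 194·cos51.4° = 121.0 kN/m
Driving force T = W sinα = 194·sin51.4° = 151.6 kN/m
Resisting force R = c_j·L + N'·tanφ_j = 28·8.6 + 121.0·tan48.0° = 240.8 + 134.4 = 375.2 kN/m
FS = R / T = 375.2 / 151.6 = 2.475

FS = 2.47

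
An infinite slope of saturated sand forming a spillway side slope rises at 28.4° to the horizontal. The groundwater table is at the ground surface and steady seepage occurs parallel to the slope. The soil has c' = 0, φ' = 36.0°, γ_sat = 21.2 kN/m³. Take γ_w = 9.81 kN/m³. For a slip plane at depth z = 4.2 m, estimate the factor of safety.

FS = 0.72

With seepage parallel to the slope and the water table at the surface, the effective normal stress on the slip plane uses the buoyant unit weight γ' = γ_sat − γ_w while the driving shear stress uses γ_sat:
FS = [c' + γ' z cos²β tanφ'] / [γ_sat z sinβ cosβ]
(For c' = 0 this reduces to FS = (γ'/γ_sat)·tanφ'/tanβ.)
γ' = 21.2 − 9.81 = 11.39 kN/m³
Numerator = 0.0 + 11.39·4.2·cos²28.4°·tan36.0° = 0.0 + 11.39·4.2·0.7738·0.7265 = 26.894 kPa
Denominator = 21.2·4.2·sin28.4°·cos28.4° = 21.2·4.2·0.4756·0.8796 = 37.253 kPa
FS = 26.894 / 37.253 = 0.722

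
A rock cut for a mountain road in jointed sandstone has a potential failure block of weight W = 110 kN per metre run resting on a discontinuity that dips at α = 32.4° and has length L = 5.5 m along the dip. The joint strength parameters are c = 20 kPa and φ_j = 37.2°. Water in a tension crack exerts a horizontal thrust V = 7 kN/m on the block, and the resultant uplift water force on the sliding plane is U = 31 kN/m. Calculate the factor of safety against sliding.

FS = 2.38

Resolving the block weight along and normal to the plane and applying the Mohr–Coulomb strength on the joint:
N' = W cosα − U − V sinα = 110·cos32.4° − 31 − 7·sin32.4° = 58.1 kN/m
Driving force T = W sinα + V cosα = 110·sin32.4° + 7·cos32.4° = 64.9 kN/m
Resisting force R = c·L + N'·tanφ_j = 20·5.5 + 58.1·tan37.2° = 110.0 + 44.1 = 154.1 kN/m
FS = R / T = 154.1 / 64.9 = 2.377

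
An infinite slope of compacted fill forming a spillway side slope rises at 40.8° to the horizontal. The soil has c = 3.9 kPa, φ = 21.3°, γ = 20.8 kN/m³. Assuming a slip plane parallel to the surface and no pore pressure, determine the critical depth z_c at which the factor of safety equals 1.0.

z_c = 0.69 m

Setting FS = 1.00 in FS = [c + γz cos²β tanφ] / [γz sinβ cosβ] and solving for z:
z = c / [γ cosβ (FS·sinβ − cosβ·tanφ)]
  = 3.9 / [20.8·cos40.8°·(1.00·sin40.8° − cos40.8°·tan21.3°)]
  = 3.9 / [20.8·0.7570·(1.00·0.6534 − 0.7570·0.3899)]
  = 3.9 / 5.6413 = 0.691 m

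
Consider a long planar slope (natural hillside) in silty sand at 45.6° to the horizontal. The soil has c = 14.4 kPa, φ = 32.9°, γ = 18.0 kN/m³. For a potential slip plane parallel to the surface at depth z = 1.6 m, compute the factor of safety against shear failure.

For an infinite slope with a slip plane parallel to the surface (no pore pressure): FS = [c + γz cos²β tanφ] / [γz sinβ cosβ].
γz = 18.0·1.6 = 28.80 kN/m²
Numerator = 14.4 + 28.80·cos²45.6°·tan32.9° = 14.4 + 28.80·0.4895·0.6469 = 23.521 kPa
Denominator = 28.80·sin45.6°·cos45.6° = 28.80·0.7145·0.6997 = 14.397 kPa
FS = 23.521 / 14.397 = 1.634

FS = 1.63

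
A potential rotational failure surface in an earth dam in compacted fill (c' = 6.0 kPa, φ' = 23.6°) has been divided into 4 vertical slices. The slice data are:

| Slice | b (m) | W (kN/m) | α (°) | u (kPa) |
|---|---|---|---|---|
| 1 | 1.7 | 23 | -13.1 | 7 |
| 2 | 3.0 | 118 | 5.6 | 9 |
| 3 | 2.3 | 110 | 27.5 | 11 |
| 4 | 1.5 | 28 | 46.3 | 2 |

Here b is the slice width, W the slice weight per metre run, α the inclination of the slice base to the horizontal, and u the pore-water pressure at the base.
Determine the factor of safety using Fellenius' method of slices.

Ordinary method of slices: FS = Σ[c'·Δl_i + (W_i cosα_i − u_i·Δl_i)·tanφ'] / Σ W_i sinα_i, with Δl_i = b_i / cosα_i.
Slice 1: Δl = 1.7/cos(-13.1°) = 1.745 m; N'_1 = 23·cos(-13.1°) − 7·1.745 = 10.2; c'Δl = 10.47; W sinα = -5.2
Slice 2: Δl = 3.0/cos5.6° = 3.014 m; N'_2 = 118·cos5.6° − 9·3.014 = 90.3; c'Δl = 18.09; W sinα = 11.5
Slice 3: Δl = 2.3/cos27.5° = 2.593 m; N'_3 = 110·cos27.5° − 11·2.593 = 69.0; c'Δl = 15.56; W sinα = 50.8
Slice 4: Δl = 1.5/cos46.3° = 2.171 m; N'_4 = 28·cos46.3° − 2·2.171 = 15.0; c'Δl = 13.03; W sinα = 20.2
Σc'Δl = 57.1 kN/m; ΣN' = 184.5 kN/m; ΣW sinα = 77.3 kN/m
Resisting = 57.1 + 184.5·tan23.6° = 57.1 + 80.6 = 137.8 kN/m
FS = 137.8 / 77.3 = 1.781

FS = 1.78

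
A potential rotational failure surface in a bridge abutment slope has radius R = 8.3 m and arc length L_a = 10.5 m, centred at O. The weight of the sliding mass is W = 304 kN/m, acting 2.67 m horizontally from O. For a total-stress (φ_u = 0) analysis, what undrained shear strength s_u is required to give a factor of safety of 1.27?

FS = s_u·L_a·R / (W·d), so s_u = FS·W·d / (L_a·R).
s_u = 1.27·304·2.67 / (10.50·8.3) = 1030.8 / 87.15 = 11.83 kPa

s_u = 11.8 kPa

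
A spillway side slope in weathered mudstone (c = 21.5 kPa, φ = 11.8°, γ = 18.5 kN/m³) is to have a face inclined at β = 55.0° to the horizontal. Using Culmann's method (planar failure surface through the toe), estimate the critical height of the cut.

Culmann's analysis gives the critical failure plane at α_cr = (β + φ)/2 = (55.0 + 11.8)/2 = 33.4°, and the critical height
H_c = (4c/γ) · sinβ cosφ / [1 − cos(β − φ)]
    = (4·21.5/18.5) · sin55.0°·cos11.8° / [1 − cos(43.2°)]
    = 4.649 · 0.8192·0.9789 / [1 − 0.7290]
    = 4.649 · 0.8018 / 0.2710
    = 13.75 m

H_c = 13.75 m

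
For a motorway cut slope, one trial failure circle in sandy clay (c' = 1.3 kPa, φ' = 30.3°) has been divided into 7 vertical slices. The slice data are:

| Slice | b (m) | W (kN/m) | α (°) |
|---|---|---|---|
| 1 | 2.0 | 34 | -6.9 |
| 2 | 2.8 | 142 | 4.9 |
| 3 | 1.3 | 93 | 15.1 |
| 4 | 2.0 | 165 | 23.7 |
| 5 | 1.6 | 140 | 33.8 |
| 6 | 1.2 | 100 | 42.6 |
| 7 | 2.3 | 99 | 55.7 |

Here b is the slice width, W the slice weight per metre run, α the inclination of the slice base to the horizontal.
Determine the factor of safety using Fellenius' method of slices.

Ordinary method of slices: FS = Σ[c'·Δl_i + (W_i cosα_i)·tanφ'] / Σ W_i sinα_i, with Δl_i = b_i / cosα_i.
Slice 1: Δl = 2.0/cos(-6.9°) = 2.015 m; N'_1 = 34·cos(-6.9°) = 33.8; c'Δl = 2.62; W sinα = -4.1
Slice 2: Δl = 2.8/cos4.9° = 2.810 m; N'_2 = 142·cos4.9° = 141.5; c'Δl = 3.65; W sinα = 12.1
Slice 3: Δl = 1.3/cos15.1° = 1.346 m; N'_3 = 93·cos15.1° = 89.8; c'Δl = 1.75; W sinα = 24.2
Slice 4: Δl = 2.0/cos23.7° = 2.184 m; N'_4 = 165·cos23.7° = 151.1; c'Δl = 2.84; W sinα = 66.3
Slice 5: Δl = 1.6/cos33.8° = 1.925 m; N'_5 = 140·cos33.8° = 116.3; c'Δl = 2.50; W sinα = 77.9
Slice 6: Δl = 1.2/cos42.6° = 1.630 m; N'_6 = 100·cos42.6° = 73.6; c'Δl = 2.12; W sinα = 67.7
Slice 7: Δl = 2.3/cos55.7° = 4.081 m; N'_7 = 99·cos55.7° = 55.8; c'Δl = 5.31; W sinα = 81.8
Σc'Δl = 20.8 kN/m; ΣN' = 661.8 kN/m; ΣW sinα = 325.9 kN/m
Resisting = 20.8 + 661.8·tan30.3° = 20.8 + 386.8 = 407.5 kN/m
FS = 407.5 / 325.9 = 1.250

FS = 1.25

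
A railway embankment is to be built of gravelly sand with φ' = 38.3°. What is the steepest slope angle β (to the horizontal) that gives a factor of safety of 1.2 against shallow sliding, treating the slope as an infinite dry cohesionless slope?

For an infinite dry cohesionless slope FS = tanφ'/tanβ, so tanβ = tanφ' / FS.
tanβ = tan38.3° / 1.2 = 0.7898 / 1.2 = 0.6581
β = arctan(0.6581) = 33.35°

β = 33.3°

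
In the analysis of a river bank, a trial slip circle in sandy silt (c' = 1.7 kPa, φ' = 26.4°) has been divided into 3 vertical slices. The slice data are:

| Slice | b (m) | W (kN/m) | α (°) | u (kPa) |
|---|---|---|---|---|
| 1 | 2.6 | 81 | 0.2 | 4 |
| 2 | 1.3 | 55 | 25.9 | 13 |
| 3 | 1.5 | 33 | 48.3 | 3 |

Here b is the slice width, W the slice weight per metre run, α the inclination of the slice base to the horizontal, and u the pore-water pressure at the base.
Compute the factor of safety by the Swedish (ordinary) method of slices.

FS = 1.40

Ordinary method of slices: FS = Σ[c'·Δl_i + (W_i cosα_i − u_i·Δl_i)·tanφ'] / Σ W_i sinα_i, with Δl_i = b_i / cosα_i.
Slice 1: Δl = 2.6/cos0.2° = 2.600 m; N'_1 = 81·cos0.2° − 4·2.600 = 70.6; c'Δl = 4.42; W sinα = 0.3
Slice 2: Δl = 1.3/cos25.9° = 1.445 m; N'_2 = 55·cos25.9° − 13·1.445 = 30.7; c'Δl = 2.46; W sinα = 24.0
Slice 3: Δl = 1.5/cos48.3° = 2.255 m; N'_3 = 33·cos48.3° − 3·2.255 = 15.2; c'Δl = 3.83; W sinα = 24.6
Σc'Δl = 10.7 kN/m; ΣN' = 116.5 kN/m; ΣW sinα = 48.9 kN/m
Resisting = 10.7 + 116.5·tan26.4° = 10.7 + 57.8 = 68.5 kN/m
FS = 68.5 / 48.9 = 1.400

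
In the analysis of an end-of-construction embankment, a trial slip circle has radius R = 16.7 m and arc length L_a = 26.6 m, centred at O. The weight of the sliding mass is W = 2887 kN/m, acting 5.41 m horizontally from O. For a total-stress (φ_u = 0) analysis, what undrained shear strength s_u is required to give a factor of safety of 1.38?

FS = s_u·L_a·R / (W·d), so s_u = FS·W·d / (L_a·R).
s_u = 1.38·2887·5.41 / (26.60·16.7) = 21553.8 / 444.22 = 48.52 kPa

s_u = 48.5 kPa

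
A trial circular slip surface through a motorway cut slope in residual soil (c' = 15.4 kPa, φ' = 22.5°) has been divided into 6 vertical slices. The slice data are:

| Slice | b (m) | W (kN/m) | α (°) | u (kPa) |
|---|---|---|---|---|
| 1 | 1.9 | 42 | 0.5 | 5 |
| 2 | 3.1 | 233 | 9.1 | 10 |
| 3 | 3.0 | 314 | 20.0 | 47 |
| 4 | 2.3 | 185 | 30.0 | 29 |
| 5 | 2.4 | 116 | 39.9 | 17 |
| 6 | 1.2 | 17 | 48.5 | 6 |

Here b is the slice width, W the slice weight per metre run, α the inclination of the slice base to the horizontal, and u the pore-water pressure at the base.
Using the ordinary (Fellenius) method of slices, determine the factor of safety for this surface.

FS = 1.38

Ordinary method of slices: FS = Σ[c'·Δl_i + (W_i cosα_i − u_i·Δl_i)·tanφ'] / Σ W_i sinα_i, with Δl_i = b_i / cosα_i.
Slice 1: Δl = 1.9/cos0.5° = 1.900 m; N'_1 = 42·cos0.5° − 5·1.900 = 32.5; c'Δl = 29.26; W sinα = 0.4
Slice 2: Δl = 3.1/cos9.1° = 3.140 m; N'_2 = 233·cos9.1° − 10·3.140 = 198.7; c'Δl = 48.35; W sinα = 36.9
Slice 3: Δl = 3.0/cos20.0° = 3.193 m; N'_3 = 314·cos20.0° − 47·3.193 = 145.0; c'Δl = 49.17; W sinα = 107.4
Slice 4: Δl = 2.3/cos30.0° = 2.656 m; N'_4 = 185·cos30.0° − 29·2.656 = 83.2; c'Δl = 40.90; W sinα = 92.5
Slice 5: Δl = 2.4/cos39.9° = 3.128 m; N'_5 = 116·cos39.9° − 17·3.128 = 35.8; c'Δl = 48.18; W sinα = 74.4
Slice 6: Δl = 1.2/cos48.5° = 1.811 m; N'_6 = 17·cos48.5° − 6·1.811 = 0.4; c'Δl = 27.89; W sinα = 12.7
Σc'Δl = 243.7 kN/m; ΣN' = 495.6 kN/m; ΣW sinα = 324.3 kN/m
Resisting = 243.7 + 495.6·tan22.5° = 243.7 + 205.3 = 449.0 kN/m
FS = 449.0 / 324.3 = 1.385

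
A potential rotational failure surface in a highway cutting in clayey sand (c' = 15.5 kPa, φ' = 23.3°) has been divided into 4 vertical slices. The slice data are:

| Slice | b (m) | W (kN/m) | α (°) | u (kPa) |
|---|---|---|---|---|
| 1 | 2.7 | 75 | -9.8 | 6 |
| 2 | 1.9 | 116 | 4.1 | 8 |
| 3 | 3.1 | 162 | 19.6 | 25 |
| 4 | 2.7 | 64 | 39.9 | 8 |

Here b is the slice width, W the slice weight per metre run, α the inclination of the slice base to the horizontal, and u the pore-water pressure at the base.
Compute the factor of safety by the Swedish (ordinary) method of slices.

FS = 3.13

Ordinary method of slices: FS = Σ[c'·Δl_i + (W_i cosα_i − u_i·Δl_i)·tanφ'] / Σ W_i sinα_i, with Δl_i = b_i / cosα_i.
Slice 1: Δl = 2.7/cos(-9.8°) = 2.740 m; N'_1 = 75·cos(-9.8°) − 6·2.740 = 57.5; c'Δl = 42.47; W sinα = -12.8
Slice 2: Δl = 1.9/cos4.1° = 1.905 m; N'_2 = 116·cos4.1° − 8·1.905 = 100.5; c'Δl = 29.53; W sinα = 8.3
Slice 3: Δl = 3.1/cos19.6° = 3.291 m; N'_3 = 162·cos19.6° − 25·3.291 = 70.3; c'Δl = 51.01; W sinα = 54.3
Slice 4: Δl = 2.7/cos39.9° = 3.519 m; N'_4 = 64·cos39.9° − 8·3.519 = 20.9; c'Δl = 54.55; W sinα = 41.1
Σc'Δl = 177.6 kN/m; ΣN' = 249.2 kN/m; ΣW sinα = 90.9 kN/m
Resisting = 177.6 + 249.2·tan23.3° = 177.6 + 107.3 = 284.9 kN/m
FS = 284.9 / 90.9 = 3.133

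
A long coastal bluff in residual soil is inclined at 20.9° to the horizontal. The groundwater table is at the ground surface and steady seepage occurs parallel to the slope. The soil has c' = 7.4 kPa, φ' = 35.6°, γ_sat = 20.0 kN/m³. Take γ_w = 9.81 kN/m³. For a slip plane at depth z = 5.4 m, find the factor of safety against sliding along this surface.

FS = 1.16

With seepage parallel to the slope and the water table at the surface, the effective normal stress on the slip plane uses the buoyant unit weight γ' = γ_sat − γ_w while the driving shear stress uses γ_sat:
FS = [c' + γ' z cos²β tanφ'] / [γ_sat z sinβ cosβ]
γ' = 20.0 − 9.81 = 10.19 kN/m³
Numerator = 7.4 + 10.19·5.4·cos²20.9°·tan35.6° = 7.4 + 10.19·5.4·0.8727·0.7159 = 41.781 kPa
Denominator = 20.0·5.4·sin20.9°·cos20.9° = 20.0·5.4·0.3567·0.9342 = 35.993 kPa
FS = 41.781 / 35.993 = 1.161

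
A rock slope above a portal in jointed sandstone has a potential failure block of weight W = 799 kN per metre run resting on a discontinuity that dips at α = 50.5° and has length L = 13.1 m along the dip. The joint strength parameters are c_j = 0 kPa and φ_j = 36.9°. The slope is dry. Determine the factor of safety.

FS = 0.62

Resolving the block weight along and normal to the plane and applying the Mohr–Coulomb strength on the joint:
N' = W cosα = 799·cos50.5° = 508.2 kN/m
Driving force T = W sinα = 799·sin50.5° = 616.5 kN/m
Resisting force R = c_j·L + N'·tanφ_j = 0·13.1 + 508.2·tan36.9° = 0.0 + 381.6 = 381.6 kN/m
FS = R / T = 381.6 / 616.5 = 0.619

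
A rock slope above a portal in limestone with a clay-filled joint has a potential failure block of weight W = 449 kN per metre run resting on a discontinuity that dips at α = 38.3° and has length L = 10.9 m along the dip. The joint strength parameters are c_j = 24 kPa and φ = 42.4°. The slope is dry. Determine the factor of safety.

FS = 2.10

Resolving the block weight along and normal to the plane and applying the Mohr–Coulomb strength on the joint:
N' = W cosα = 449·cos38.3° = 352.4 kN/m
Driving force T = W sinα = 449·sin38.3° = 278.3 kN/m
Resisting force R = c_j·L + N'·tanφ = 24·10.9 + 352.4·tan42.4° = 261.6 + 321.8 = 583.4 kN/m
FS = R / T = 583.4 / 278.3 = 2.096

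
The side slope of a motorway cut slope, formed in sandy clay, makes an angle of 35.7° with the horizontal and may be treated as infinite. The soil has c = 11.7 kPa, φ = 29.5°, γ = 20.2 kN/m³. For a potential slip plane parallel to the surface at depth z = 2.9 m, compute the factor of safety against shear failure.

FS = 1.21

For an infinite slope with a slip plane parallel to the surface (no pore pressure): FS = [c + γz cos²β tanφ] / [γz sinβ cosβ].
γz = 20.2·2.9 = 58.58 kN/m²
Numerator = 11.7 + 58.58·cos²35.7°·tan29.5° = 11.7 + 58.58·0.6595·0.5658 = 33.557 kPa
Denominator = 58.58·sin35.7°·cos35.7° = 58.58·0.5835·0.8121 = 27.760 kPa
FS = 33.557 / 27.760 = 1.209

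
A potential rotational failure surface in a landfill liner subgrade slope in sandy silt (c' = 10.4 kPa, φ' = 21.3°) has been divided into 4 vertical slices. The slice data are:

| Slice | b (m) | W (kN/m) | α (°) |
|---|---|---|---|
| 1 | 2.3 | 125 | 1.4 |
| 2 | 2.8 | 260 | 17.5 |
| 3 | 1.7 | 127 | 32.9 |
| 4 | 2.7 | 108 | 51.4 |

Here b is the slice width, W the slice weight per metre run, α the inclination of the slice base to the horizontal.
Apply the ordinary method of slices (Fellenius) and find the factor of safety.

Ordinary method of slices: FS = Σ[c'·Δl_i + (W_i cosα_i)·tanφ'] / Σ W_i sinα_i, with Δl_i = b_i / cosα_i.
Slice 1: Δl = 2.3/cos1.4° = 2.301 m; N'_1 = 125·cos1.4° = 125.0; c'Δl = 23.93; W sinα = 3.1
Slice 2: Δl = 2.8/cos17.5° = 2.936 m; N'_2 = 260·cos17.5° = 248.0; c'Δl = 30.53; W sinα = 78.2
Slice 3: Δl = 1.7/cos32.9° = 2.025 m; N'_3 = 127·cos32.9° = 106.6; c'Δl = 21.06; W sinα = 69.0
Slice 4: Δl = 2.7/cos51.4° = 4.328 m; N'_4 = 108·cos51.4° = 67.4; c'Δl = 45.01; W sinα = 84.4
Σc'Δl = 120.5 kN/m; ΣN' = 546.9 kN/m; ΣW sinα = 234.6 kN/m
Resisting = 120.5 + 546.9·tan21.3° = 120.5 + 213.2 = 333.8 kN/m
FS = 333.8 / 234.6 = 1.423

FS = 1.42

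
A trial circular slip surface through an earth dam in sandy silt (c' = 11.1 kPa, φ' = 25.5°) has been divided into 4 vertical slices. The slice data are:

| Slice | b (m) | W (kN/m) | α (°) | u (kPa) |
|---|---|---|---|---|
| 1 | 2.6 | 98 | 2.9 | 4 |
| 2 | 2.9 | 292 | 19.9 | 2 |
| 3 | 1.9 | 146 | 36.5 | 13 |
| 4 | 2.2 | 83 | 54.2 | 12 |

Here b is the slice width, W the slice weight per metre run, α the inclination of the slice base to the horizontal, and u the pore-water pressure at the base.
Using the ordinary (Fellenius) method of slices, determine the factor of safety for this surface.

FS = 1.33

Ordinary method of slices: FS = Σ[c'·Δl_i + (W_i cosα_i − u_i·Δl_i)·tanφ'] / Σ W_i sinα_i, with Δl_i = b_i / cosα_i.
Slice 1: Δl = 2.6/cos2.9° = 2.603 m; N'_1 = 98·cos2.9° − 4·2.603 = 87.5; c'Δl = 28.90; W sinα = 5.0
Slice 2: Δl = 2.9/cos19.9° = 3.084 m; N'_2 = 292·cos19.9° − 2·3.084 = 268.4; c'Δl = 34.23; W sinα = 99.4
Slice 3: Δl = 1.9/cos36.5° = 2.364 m; N'_3 = 146·cos36.5° − 13·2.364 = 86.6; c'Δl = 26.24; W sinα = 86.8
Slice 4: Δl = 2.2/cos54.2° = 3.761 m; N'_4 = 83·cos54.2° − 12·3.761 = 3.4; c'Δl = 41.75; W sinα = 67.3
Σc'Δl = 131.1 kN/m; ΣN' = 445.9 kN/m; ΣW sinα = 258.5 kN/m
Resisting = 131.1 + 445.9·tan25.5° = 131.1 + 212.7 = 343.8 kN/m
FS = 343.8 / 258.5 = 1.330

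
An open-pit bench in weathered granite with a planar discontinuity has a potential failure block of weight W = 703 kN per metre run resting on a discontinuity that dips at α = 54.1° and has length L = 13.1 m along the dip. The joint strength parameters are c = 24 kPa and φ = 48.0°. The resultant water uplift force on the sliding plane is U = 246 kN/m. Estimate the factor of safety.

FS = 0.88

Resolving the block weight along and normal to the plane and applying the Mohr–Coulomb strength on the joint:
N' = W cosα − U = 703·cos54.1° − 246 = 166.2 kN/m
Driving force T = W sinα = 703·sin54.1° = 569.5 kN/m
Resisting force R = c·L + N'·tanφ = 24·13.1 + 166.2·tan48.0° = 314.4 + 184.6 = 499.0 kN/m
FS = R / T = 499.0 / 569.5 = 0.876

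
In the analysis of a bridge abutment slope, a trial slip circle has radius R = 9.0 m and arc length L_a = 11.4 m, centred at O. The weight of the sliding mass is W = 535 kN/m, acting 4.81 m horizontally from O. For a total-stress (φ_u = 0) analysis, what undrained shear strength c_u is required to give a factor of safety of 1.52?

c_u = 38.1 kPa

FS = c_u·L_a·R / (W·d), so c_u = FS·W·d / (L_a·R).
c_u = 1.52·535·4.81 / (11.40·9.0) = 3911.5 / 102.60 = 38.12 kPa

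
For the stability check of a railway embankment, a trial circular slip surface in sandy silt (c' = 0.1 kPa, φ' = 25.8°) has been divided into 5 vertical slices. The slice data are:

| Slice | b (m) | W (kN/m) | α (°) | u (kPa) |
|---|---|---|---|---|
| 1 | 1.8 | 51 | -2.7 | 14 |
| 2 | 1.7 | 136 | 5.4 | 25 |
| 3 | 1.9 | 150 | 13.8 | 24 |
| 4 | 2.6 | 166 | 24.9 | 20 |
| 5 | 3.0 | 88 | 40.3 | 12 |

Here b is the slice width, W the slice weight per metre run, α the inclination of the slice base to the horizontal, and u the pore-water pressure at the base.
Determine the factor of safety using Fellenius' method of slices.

FS = 0.93

Ordinary method of slices: FS = Σ[c'·Δl_i + (W_i cosα_i − u_i·Δl_i)·tanφ'] / Σ W_i sinα_i, with Δl_i = b_i / cosα_i.
Slice 1: Δl = 1.8/cos(-2.7°) = 1.802 m; N'_1 = 51·cos(-2.7°) − 14·1.802 = 25.7; c'Δl = 0.18; W sinα = -2.4
Slice 2: Δl = 1.7/cos5.4° = 1.708 m; N'_2 = 136·cos5.4° − 25·1.708 = 92.7; c'Δl = 0.17; W sinα = 12.8
Slice 3: Δl = 1.9/cos13.8° = 1.956 m; N'_3 = 150·cos13.8° − 24·1.956 = 98.7; c'Δl = 0.20; W sinα = 35.8
Slice 4: Δl = 2.6/cos24.9° = 2.866 m; N'_4 = 166·cos24.9° − 20·2.866 = 93.2; c'Δl = 0.29; W sinα = 69.9
Slice 5: Δl = 3.0/cos40.3° = 3.934 m; N'_5 = 88·cos40.3° − 12·3.934 = 19.9; c'Δl = 0.39; W sinα = 56.9
Σc'Δl = 1.2 kN/m; ΣN' = 330.3 kN/m; ΣW sinα = 173.0 kN/m
Resisting = 1.2 + 330.3·tan25.8° = 1.2 + 159.7 = 160.9 kN/m
FS = 160.9 / 173.0 = 0.930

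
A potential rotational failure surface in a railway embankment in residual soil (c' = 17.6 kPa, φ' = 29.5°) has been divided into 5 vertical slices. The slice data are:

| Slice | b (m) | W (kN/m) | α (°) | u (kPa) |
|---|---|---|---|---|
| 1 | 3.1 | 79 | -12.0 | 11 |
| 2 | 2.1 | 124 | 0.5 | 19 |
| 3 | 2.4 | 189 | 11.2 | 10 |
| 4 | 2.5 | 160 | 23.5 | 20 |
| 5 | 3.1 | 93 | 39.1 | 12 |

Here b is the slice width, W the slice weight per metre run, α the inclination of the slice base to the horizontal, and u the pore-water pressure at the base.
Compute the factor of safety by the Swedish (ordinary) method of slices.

Ordinary method of slices: FS = Σ[c'·Δl_i + (W_i cosα_i − u_i·Δl_i)·tanφ'] / Σ W_i sinα_i, with Δl_i = b_i / cosα_i.
Slice 1: Δl = 3.1/cos(-12.0°) = 3.169 m; N'_1 = 79·cos(-12.0°) − 11·3.169 = 42.4; c'Δl = 55.78; W sinα = -16.4
Slice 2: Δl = 2.1/cos0.5° = 2.100 m; N'_2 = 124·cos0.5° − 19·2.100 = 84.1; c'Δl = 36.96; W sinα = 1.1
Slice 3: Δl = 2.4/cos11.2° = 2.447 m; N'_3 = 189·cos11.2° − 10·2.447 = 160.9; c'Δl = 43.06; W sinα = 36.7
Slice 4: Δl = 2.5/cos23.5° = 2.726 m; N'_4 = 160·cos23.5° − 20·2.726 = 92.2; c'Δl = 47.98; W sinα = 63.8
Slice 5: Δl = 3.1/cos39.1° = 3.995 m; N'_5 = 93·cos39.1° − 12·3.995 = 24.2; c'Δl = 70.31; W sinα = 58.7
Σc'Δl = 254.1 kN/m; ΣN' = 403.9 kN/m; ΣW sinα = 143.8 kN/m
Resisting = 254.1 + 403.9·tan29.5° = 254.1 + 228.5 = 482.6 kN/m
FS = 482.6 / 143.8 = 3.356

FS = 3.36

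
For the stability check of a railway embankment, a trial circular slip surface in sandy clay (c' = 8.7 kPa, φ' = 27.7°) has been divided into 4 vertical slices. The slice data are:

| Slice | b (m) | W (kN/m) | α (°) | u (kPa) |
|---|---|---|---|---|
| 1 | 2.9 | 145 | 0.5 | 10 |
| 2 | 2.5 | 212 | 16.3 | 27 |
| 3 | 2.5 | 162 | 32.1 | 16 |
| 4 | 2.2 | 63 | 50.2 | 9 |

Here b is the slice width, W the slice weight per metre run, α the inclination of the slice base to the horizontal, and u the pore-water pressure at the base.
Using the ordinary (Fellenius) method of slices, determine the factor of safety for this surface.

Ordinary method of slices: FS = Σ[c'·Δl_i + (W_i cosα_i − u_i·Δl_i)·tanφ'] / Σ W_i sinα_i, with Δl_i = b_i / cosα_i.
Slice 1: Δl = 2.9/cos0.5° = 2.900 m; N'_1 = 145·cos0.5° − 10·2.900 = 116.0; c'Δl = 25.23; W sinα = 1.3
Slice 2: Δl = 2.5/cos16.3° = 2.605 m; N'_2 = 212·cos16.3° − 27·2.605 = 133.2; c'Δl = 22.66; W sinα = 59.5
Slice 3: Δl = 2.5/cos32.1° = 2.951 m; N'_3 = 162·cos32.1° − 16·2.951 = 90.0; c'Δl = 25.68; W sinα = 86.1
Slice 4: Δl = 2.2/cos50.2° = 3.437 m; N'_4 = 63·cos50.2° − 9·3.437 = 9.4; c'Δl = 29.90; W sinα = 48.4
Σc'Δl = 103.5 kN/m; ΣN' = 348.6 kN/m; ΣW sinα = 195.3 kN/m
Resisting = 103.5 + 348.6·tan27.7° = 103.5 + 183.0 = 286.5 kN/m
FS = 286.5 / 195.3 = 1.467

FS = 1.47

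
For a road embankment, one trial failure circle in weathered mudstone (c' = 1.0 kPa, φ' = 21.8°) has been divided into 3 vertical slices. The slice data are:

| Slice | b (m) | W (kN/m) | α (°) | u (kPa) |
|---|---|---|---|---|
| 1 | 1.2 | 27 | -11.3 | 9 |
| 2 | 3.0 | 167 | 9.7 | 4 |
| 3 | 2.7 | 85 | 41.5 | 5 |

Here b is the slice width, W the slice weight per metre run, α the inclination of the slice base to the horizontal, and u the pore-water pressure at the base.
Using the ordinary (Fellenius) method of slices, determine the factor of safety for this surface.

FS = 1.18

Ordinary method of slices: FS = Σ[c'·Δl_i + (W_i cosα_i − u_i·Δl_i)·tanφ'] / Σ W_i sinα_i, with Δl_i = b_i / cosα_i.
Slice 1: Δl = 1.2/cos(-11.3°) = 1.224 m; N'_1 = 27·cos(-11.3°) − 9·1.224 = 15.5; c'Δl = 1.22; W sinα = -5.3
Slice 2: Δl = 3.0/cos9.7° = 3.044 m; N'_2 = 167·cos9.7° − 4·3.044 = 152.4; c'Δl = 3.04; W sinα = 28.1
Slice 3: Δl = 2.7/cos41.5° = 3.605 m; N'_3 = 85·cos41.5° − 5·3.605 = 45.6; c'Δl = 3.61; W sinα = 56.3
Σc'Δl = 7.9 kN/m; ΣN' = 213.5 kN/m; ΣW sinα = 79.2 kN/m
Resisting = 7.9 + 213.5·tan21.8° = 7.9 + 85.4 = 93.3 kN/m
FS = 93.3 / 79.2 = 1.178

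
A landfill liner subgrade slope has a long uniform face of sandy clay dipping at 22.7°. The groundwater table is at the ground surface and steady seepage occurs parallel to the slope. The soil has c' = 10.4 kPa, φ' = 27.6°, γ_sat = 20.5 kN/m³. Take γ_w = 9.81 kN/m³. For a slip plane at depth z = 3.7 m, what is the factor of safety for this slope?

FS = 1.04

With seepage parallel to the slope and the water table at the surface, the effective normal stress on the slip plane uses the buoyant unit weight γ' = γ_sat − γ_w while the driving shear stress uses γ_sat:
FS = [c' + γ' z cos²β tanφ'] / [γ_sat z sinβ cosβ]
γ' = 20.5 − 9.81 = 10.69 kN/m³
Numerator = 10.4 + 10.69·3.7·cos²22.7°·tan27.6° = 10.4 + 10.69·3.7·0.8511·0.5228 = 27.998 kPa
Denominator = 20.5·3.7·sin22.7°·cos22.7° = 20.5·3.7·0.3859·0.9225 = 27.004 kPa
FS = 27.998 / 27.004 = 1.037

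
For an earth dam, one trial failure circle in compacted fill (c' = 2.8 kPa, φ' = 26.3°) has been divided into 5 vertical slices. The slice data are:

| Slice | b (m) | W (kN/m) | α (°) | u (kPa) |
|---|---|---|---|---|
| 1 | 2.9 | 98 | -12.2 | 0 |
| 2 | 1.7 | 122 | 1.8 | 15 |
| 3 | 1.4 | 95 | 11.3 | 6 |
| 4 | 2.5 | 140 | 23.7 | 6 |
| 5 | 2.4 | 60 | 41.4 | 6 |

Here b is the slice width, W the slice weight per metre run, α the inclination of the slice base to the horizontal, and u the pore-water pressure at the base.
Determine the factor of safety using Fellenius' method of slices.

FS = 2.44

Ordinary method of slices: FS = Σ[c'·Δl_i + (W_i cosα_i − u_i·Δl_i)·tanφ'] / Σ W_i sinα_i, with Δl_i = b_i / cosα_i.
Slice 1: Δl = 2.9/cos(-12.2°) = 2.967 m; N'_1 = 98·cos(-12.2°) − 0·2.967 = 95.8; c'Δl = 8.31; W sinα = -20.7
Slice 2: Δl = 1.7/cos1.8° = 1.701 m; N'_2 = 122·cos1.8° − 15·1.701 = 96.4; c'Δl = 4.76; W sinα = 3.8
Slice 3: Δl = 1.4/cos11.3° = 1.428 m; N'_3 = 95·cos11.3° − 6·1.428 = 84.6; c'Δl = 4.00; W sinα = 18.6
Slice 4: Δl = 2.5/cos23.7° = 2.730 m; N'_4 = 140·cos23.7° − 6·2.730 = 111.8; c'Δl = 7.64; W sinα = 56.3
Slice 5: Δl = 2.4/cos41.4° = 3.200 m; N'_5 = 60·cos41.4° − 6·3.200 = 25.8; c'Δl = 8.96; W sinα = 39.7
Σc'Δl = 33.7 kN/m; ΣN' = 414.4 kN/m; ΣW sinα = 97.7 kN/m
Resisting = 33.7 + 414.4·tan26.3° = 33.7 + 204.8 = 238.5 kN/m
FS = 238.5 / 97.7 = 2.441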